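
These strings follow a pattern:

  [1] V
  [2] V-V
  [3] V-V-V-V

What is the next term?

V-V-V-V-V-V-V-V

Every step duplicates the string with '-' between the halves.
One more doubling of V-V-V-V gives the answer.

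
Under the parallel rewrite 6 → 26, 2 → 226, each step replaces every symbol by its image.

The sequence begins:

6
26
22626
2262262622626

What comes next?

Applying the rule to each of the 13 symbols of 2262262622626 gives the pieces 226 226 26 226 226 26 226 26 226 226 26 226 26, which concatenate to the answer.

2262262622622626226262262262622626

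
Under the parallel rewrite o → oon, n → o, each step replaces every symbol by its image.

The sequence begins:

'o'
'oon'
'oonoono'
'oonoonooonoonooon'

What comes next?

oonoonooonoonooonoonoonooonoonooonoonoono

Applying the rule to each of the 17 symbols of oonoonooonoonooon gives the pieces oon oon o oon oon o oon oon oon o oon oon o oon oon oon o, which concatenate to the answer.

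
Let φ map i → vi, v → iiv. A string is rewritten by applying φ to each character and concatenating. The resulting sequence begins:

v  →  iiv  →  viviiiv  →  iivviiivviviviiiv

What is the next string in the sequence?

Rewriting the 17 symbols of iivviiivviviviiiv one by one yields vi vi iiv iiv vi vi vi iiv iiv vi iiv vi iiv vi vi vi iiv; concatenated:

viviiiviivviviviiiviivviiivviiivviviviiiv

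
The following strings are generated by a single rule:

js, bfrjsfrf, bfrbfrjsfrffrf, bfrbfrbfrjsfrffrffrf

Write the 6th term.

Each term wraps the previous one in bfr on the left and frf on the right.
From bfrbfrbfrjsfrffrffrf, 2 further steps: bfrbfrbfrjsfrffrffrf → bfrbfrbfrbfrjsfrffrffrffrf → (answer).

bfrbfrbfrbfrbfrjsfrffrffrffrffrf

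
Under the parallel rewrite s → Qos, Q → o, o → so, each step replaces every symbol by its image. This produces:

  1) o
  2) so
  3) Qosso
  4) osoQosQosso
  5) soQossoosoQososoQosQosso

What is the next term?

QossoosoQosQossosoQossoosoQossoQossoosoQososoQosQosso

φ(soQossoosoQososoQosQosso) expands symbol-by-symbol to Qos so o so Qos Qos so so Qos so o so Qos so Qos so o so Qos o so Qos Qos so; joining the 24 pieces gives the next term.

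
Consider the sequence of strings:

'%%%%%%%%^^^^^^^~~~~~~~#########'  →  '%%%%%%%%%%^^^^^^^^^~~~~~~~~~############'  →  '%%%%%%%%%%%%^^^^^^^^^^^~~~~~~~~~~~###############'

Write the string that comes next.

Reading off run lengths: % runs 8, 10, 12; ^ runs 7, 9, 11; ~ runs 7, 9, 11; # runs 9, 12, 15 — each is linear in n, where the shown terms are n = 3, 4, 5.
For the next term, n = 6, so the run lengths are 14, 13, 13, 18.

%%%%%%%%%%%%%%^^^^^^^^^^^^^~~~~~~~~~~~~~##################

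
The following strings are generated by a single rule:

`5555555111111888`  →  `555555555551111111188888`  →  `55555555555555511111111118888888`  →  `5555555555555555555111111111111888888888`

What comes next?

555555555555555555555551111111111111188888888888

Reading off run lengths: 5 runs 7, 11, 15, 19; 1 runs 6, 8, 10, 12; 8 runs 3, 5, 7, 9 — each is linear in n, where the shown terms are n = 2, 3, 4, 5.
For the next term, n = 6, so the run lengths are 23, 14, 11.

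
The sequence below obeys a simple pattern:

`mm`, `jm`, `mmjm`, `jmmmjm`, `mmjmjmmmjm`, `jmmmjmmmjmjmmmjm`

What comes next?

Each term (from the third on) is the two preceding terms concatenated in order: term 3 = mm·jm = mmjm.
Continuing: mmjmjmmmjm · jmmmjmmmjmjmmmjm gives term 7.

mmjmjmmmjmjmmmjmmmjmjmmmjm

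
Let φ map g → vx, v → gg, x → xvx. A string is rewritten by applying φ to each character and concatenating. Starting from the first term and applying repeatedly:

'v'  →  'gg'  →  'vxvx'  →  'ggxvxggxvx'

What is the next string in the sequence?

Apply φ to ggxvxggxvx symbol by symbol: g→vx, g→vx, x→xvx, v→gg, x→xvx, g→vx, g→vx, x→xvx, v→gg, x→xvx; joined: vx vx xvx gg xvx vx vx xvx gg xvx.

vxvxxvxggxvxvxvxxvxggxvx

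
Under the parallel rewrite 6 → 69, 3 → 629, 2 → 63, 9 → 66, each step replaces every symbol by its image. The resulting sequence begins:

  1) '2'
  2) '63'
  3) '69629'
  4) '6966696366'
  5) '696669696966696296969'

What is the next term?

Rewriting the 21 symbols of 696669696966696296969 one by one yields 69 66 69 69 69 66 69 66 69 66 69 69 69 66 69 63 66 69 66 69 66; concatenated:

696669696966696669666969696669636669666966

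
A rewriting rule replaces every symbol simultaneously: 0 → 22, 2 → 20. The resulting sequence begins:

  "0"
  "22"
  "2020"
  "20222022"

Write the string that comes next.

Apply φ to 20222022 symbol by symbol: 2→20, 0→22, 2→20, 2→20, 2→20, 0→22, 2→20, 2→20; joined: 20 22 20 20 20 22 20 20.

2022202020222020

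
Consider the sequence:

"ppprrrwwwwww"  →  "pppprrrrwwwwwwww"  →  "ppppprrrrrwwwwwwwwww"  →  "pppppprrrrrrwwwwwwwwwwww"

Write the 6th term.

pppppppprrrrrrrrwwwwwwwwwwwwwwww

The n-th term is n+1 p's then n+1 r's then 2n+2 w's, where the shown terms are n = 2, 3, 4, 5.
For term 6, n = 7, so the run lengths are 8, 8, 16.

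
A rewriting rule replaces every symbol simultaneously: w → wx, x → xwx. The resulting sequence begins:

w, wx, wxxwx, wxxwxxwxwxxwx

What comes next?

Rewriting the 13 symbols of wxxwxxwxwxxwx one by one yields wx xwx xwx wx xwx xwx wx xwx wx xwx xwx wx xwx; concatenated:

wxxwxxwxwxxwxxwxwxxwxwxxwxxwxwxxwx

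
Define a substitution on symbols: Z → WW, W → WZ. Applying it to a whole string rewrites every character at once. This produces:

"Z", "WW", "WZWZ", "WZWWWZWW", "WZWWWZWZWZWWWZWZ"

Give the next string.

WZWWWZWZWZWWWZWWWZWWWZWZWZWWWZWW

Applying the rule to each of the 16 symbols of WZWWWZWZWZWWWZWZ gives the pieces WZ WW WZ WZ WZ WW WZ WW WZ WW WZ WZ WZ WW WZ WW, which concatenate to the answer.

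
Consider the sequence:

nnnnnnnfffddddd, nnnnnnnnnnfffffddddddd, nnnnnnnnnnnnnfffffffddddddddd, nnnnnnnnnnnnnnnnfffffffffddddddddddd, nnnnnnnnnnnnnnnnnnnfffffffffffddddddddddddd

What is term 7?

Reading off run lengths: n runs 7, 10, 13, 16, 19; f runs 3, 5, 7, 9, 11; d runs 5, 7, 9, 11, 13 — each is linear in n, where the shown terms are n = 2, 3, 4, 5, 6.
At n = 8 the blocks have lengths 25, 15, 17.

nnnnnnnnnnnnnnnnnnnnnnnnnfffffffffffffffddddddddddddddddd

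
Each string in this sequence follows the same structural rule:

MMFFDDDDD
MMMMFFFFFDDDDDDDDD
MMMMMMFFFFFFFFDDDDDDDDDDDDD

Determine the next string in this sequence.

The n-th term is 2n M's then 3n-1 F's then 4n+1 D's (n = 1, 2, …).
At n = 4 the blocks have lengths 8, 11, 17.

MMMMMMMMFFFFFFFFFFFDDDDDDDDDDDDDDDDD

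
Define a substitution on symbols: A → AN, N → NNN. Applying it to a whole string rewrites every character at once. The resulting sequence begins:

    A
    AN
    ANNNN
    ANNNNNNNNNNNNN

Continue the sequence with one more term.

ANNNNNNNNNNNNNNNNNNNNNNNNNNNNNNNNNNNNNNNN

Applying the rule to each of the 14 symbols of ANNNNNNNNNNNNN gives the pieces AN NNN NNN NNN NNN NNN NNN NNN NNN NNN NNN NNN NNN NNN, which concatenate to the answer.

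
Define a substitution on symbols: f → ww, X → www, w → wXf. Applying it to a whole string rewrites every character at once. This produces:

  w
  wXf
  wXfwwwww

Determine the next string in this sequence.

wXfwwwwwwXfwXfwXfwXfwXf

Rewriting each symbol of wXfwwwww: w→wXf, X→www, f→ww, w→wXf, w→wXf, w→wXf, w→wXf, w→wXf, which concatenates to wXf www ww wXf wXf wXf wXf wXf.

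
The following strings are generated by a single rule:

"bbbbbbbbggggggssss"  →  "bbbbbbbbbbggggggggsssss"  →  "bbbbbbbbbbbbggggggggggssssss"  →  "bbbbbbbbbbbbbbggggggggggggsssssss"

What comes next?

bbbbbbbbbbbbbbbbggggggggggggggssssssss

The n-th term is 2n+2 b's then 2n g's then n+1 s's, where the shown terms are n = 3, 4, 5, 6.
At n = 7 the blocks have lengths 16, 14, 8.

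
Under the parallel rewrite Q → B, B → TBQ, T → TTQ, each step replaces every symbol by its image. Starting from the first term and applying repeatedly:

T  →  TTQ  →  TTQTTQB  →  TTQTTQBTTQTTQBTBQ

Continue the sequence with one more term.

TTQTTQBTTQTTQBTBQTTQTTQBTTQTTQBTBQTTQTBQB

Applying the rule to each of the 17 symbols of TTQTTQBTTQTTQBTBQ gives the pieces TTQ TTQ B TTQ TTQ B TBQ TTQ TTQ B TTQ TTQ B TBQ TTQ TBQ B, which concatenate to the answer.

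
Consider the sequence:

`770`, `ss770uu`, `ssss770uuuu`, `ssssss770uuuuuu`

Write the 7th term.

s(k+1) = ss·s(k)·uu, so each term gains ss as a prefix and uu as a suffix.
From ssssss770uuuuuu, 3 further steps: ssssss770uuuuuu → ssssssss770uuuuuuuu → ssssssssss770uuuuuuuuuu → (answer).

ssssssssssss770uuuuuuuuuuuu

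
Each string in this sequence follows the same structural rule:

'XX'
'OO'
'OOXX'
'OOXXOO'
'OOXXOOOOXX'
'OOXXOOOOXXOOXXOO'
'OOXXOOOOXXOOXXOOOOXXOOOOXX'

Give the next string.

OOXXOOOOXXOOXXOOOOXXOOOOXXOOXXOOOOXXOOXXOO

Each term (from the third on) is the previous term followed by the one before it: term 3 = OO·XX = OOXX.
Continuing: OOXXOOOOXXOOXXOOOOXXOOOOXX · OOXXOOOOXXOOXXOO gives term 8.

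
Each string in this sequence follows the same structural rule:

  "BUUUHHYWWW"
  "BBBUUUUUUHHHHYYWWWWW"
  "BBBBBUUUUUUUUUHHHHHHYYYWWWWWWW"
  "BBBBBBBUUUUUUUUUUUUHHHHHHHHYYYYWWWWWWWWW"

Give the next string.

BBBBBBBBBUUUUUUUUUUUUUUUHHHHHHHHHHYYYYYWWWWWWWWWWW

Reading off run lengths: B runs 1, 3, 5, 7; U runs 3, 6, 9, 12; H runs 2, 4, 6, 8; Y runs 1, 2, 3, 4; W runs 3, 5, 7, 9 — each is linear in n (n = 1, 2, …).
Setting n = 5 gives 9, 15, 10, 5, 11 characters in each block.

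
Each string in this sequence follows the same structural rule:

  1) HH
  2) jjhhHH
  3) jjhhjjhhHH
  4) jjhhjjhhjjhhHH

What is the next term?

The strings grow by a fixed prefix jjhh each time.
One more step from jjhhjjhhjjhhHH gives the answer.

jjhhjjhhjjhhjjhhHH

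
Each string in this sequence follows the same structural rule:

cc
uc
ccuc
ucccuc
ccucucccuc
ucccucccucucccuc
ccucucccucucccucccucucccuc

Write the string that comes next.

From term 3 onward, concatenate the second-to-last term with the last: cc·uc = ccuc, uc·ccuc = ucccuc, …
So term 8 is ucccucccucucccuc·ccucucccucucccucccucucccuc.

ucccucccucucccucccucucccucucccucccucucccuc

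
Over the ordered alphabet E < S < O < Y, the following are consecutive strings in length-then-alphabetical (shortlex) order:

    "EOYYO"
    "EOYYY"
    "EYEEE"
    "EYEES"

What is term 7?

EYESE

Advancing 3 positions from EYEES through EYEES → EYEEO → EYEEY reaches term 7.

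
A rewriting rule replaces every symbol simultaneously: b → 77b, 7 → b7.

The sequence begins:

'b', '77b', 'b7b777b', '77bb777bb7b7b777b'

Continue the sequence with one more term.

Replace each of the 17 characters of 77bb777bb7b7b777b in place — b7 b7 77b 77b b7 b7 b7 77b 77b b7 77b b7 77b b7 b7 b7 77b — and concatenate.

b7b777b77bb7b7b777b77bb777bb777bb7b7b777b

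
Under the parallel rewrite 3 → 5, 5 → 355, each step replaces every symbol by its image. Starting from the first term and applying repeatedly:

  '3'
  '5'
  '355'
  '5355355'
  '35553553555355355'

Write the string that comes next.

Applying the rule to each of the 17 symbols of 35553553555355355 gives the pieces 5 355 355 355 5 355 355 5 355 355 355 5 355 355 5 355 355, which concatenate to the answer.

53553553555355355535535535553553555355355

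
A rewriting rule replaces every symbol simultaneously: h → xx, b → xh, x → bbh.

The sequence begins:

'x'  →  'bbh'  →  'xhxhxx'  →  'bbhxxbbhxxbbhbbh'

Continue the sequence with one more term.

φ(bbhxxbbhxxbbhbbh) expands symbol-by-symbol to xh xh xx bbh bbh xh xh xx bbh bbh xh xh xx xh xh xx; joining the 16 pieces gives the next term.

xhxhxxbbhbbhxhxhxxbbhbbhxhxhxxxhxhxx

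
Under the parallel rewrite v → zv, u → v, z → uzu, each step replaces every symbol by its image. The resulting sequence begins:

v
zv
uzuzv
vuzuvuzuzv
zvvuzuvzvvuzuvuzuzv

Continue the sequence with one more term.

uzuzvzvvuzuvzvuzuzvzvvuzuvzvvuzuvuzuzv

Replace each of the 19 characters of zvvuzuvzvvuzuvuzuzv in place — uzu zv zv v uzu v zv uzu zv zv v uzu v zv v uzu v uzu zv — and concatenate.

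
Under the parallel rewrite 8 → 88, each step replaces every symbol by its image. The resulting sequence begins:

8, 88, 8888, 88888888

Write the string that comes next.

Expanding 88888888: 8→88, 8→88, 8→88, 8→88, 8→88, 8→88, 8→88, 8→88. Concatenated: 88 88 88 88 88 88 88 88.

8888888888888888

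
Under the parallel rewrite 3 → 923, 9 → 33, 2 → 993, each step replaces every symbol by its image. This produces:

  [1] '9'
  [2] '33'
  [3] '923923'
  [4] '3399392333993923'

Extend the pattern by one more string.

Replace each of the 16 characters of 3399392333993923 in place — 923 923 33 33 923 33 993 923 923 923 33 33 923 33 993 923 — and concatenate.

923923333392333993923923923333392333993923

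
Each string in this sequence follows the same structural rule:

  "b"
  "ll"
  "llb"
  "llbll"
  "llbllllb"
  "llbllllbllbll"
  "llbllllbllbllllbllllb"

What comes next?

llbllllbllbllllbllllbllbllllbllbll

This is a Fibonacci-style word recurrence s(k) = s(k−1)·s(k−2): e.g. ll·b = llb.
The next term joins llbllllbllbllllbllllb and llbllllbllbll.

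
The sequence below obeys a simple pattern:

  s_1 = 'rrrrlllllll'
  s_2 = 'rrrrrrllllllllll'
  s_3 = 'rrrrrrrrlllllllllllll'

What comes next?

rrrrrrrrrrllllllllllllllll

Term n consists of 2n r's, followed by 3n+1 l's, where the shown terms are n = 2, 3, 4.
For the next term, n = 5, so the run lengths are 10, 16.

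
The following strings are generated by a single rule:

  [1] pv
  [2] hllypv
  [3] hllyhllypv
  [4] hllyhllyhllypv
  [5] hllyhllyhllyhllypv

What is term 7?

The strings grow by a fixed prefix hlly each time.
From hllyhllyhllyhllypv, 2 further steps: hllyhllyhllyhllypv → hllyhllyhllyhllyhllypv → (answer).

hllyhllyhllyhllyhllyhllypv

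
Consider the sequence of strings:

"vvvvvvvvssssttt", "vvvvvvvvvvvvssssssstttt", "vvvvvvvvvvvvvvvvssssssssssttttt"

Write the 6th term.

Each string has the form v^{4n} s^{3n-2} t^{n+1}, where the shown terms are n = 2, 3, 4.
At n = 7 the blocks have lengths 28, 19, 8.

vvvvvvvvvvvvvvvvvvvvvvvvvvvvssssssssssssssssssstttttttt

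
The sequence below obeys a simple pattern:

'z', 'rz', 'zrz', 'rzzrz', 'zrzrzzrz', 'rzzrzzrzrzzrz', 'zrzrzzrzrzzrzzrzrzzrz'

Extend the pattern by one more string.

rzzrzzrzrzzrzzrzrzzrzrzzrzzrzrzzrz

This is a Fibonacci-style word recurrence s(k) = s(k−2)·s(k−1): e.g. z·rz = zrz.
The next term joins rzzrzzrzrzzrz and zrzrzzrzrzzrzzrzrzzrz.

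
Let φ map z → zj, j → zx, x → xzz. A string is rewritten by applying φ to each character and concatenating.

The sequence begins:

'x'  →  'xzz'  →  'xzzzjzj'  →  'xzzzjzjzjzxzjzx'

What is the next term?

Rewriting the 15 symbols of xzzzjzjzjzxzjzx one by one yields xzz zj zj zj zx zj zx zj zx zj xzz zj zx zj xzz; concatenated:

xzzzjzjzjzxzjzxzjzxzjxzzzjzxzjxzz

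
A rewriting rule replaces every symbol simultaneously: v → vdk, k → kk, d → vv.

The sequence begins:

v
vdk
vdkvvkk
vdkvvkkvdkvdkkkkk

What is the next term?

Applying the rule to each of the 17 symbols of vdkvvkkvdkvdkkkkk gives the pieces vdk vv kk vdk vdk kk kk vdk vv kk vdk vv kk kk kk kk kk, which concatenate to the answer.

vdkvvkkvdkvdkkkkkvdkvvkkvdkvvkkkkkkkkkk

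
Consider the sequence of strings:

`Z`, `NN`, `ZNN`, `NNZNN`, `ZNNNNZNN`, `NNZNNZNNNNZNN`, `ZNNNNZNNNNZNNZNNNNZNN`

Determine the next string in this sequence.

NNZNNZNNNNZNNZNNNNZNNNNZNNZNNNNZNN

From term 3 onward, concatenate the second-to-last term with the last: Z·NN = ZNN, NN·ZNN = NNZNN, …
So term 8 is NNZNNZNNNNZNN·ZNNNNZNNNNZNNZNNNNZNN.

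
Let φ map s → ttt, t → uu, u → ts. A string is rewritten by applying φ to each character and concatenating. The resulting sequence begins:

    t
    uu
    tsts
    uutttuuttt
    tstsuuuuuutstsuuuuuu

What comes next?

Rewriting the 20 symbols of tstsuuuuuutstsuuuuuu one by one yields uu ttt uu ttt ts ts ts ts ts ts uu ttt uu ttt ts ts ts ts ts ts; concatenated:

uutttuuttttstststststsuutttuuttttstststststs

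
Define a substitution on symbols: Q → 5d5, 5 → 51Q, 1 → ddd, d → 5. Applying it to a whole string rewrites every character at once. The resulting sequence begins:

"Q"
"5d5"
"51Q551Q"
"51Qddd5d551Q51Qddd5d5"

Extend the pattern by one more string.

Rewriting the 21 symbols of 51Qddd5d551Q51Qddd5d5 one by one yields 51Q ddd 5d5 5 5 5 51Q 5 51Q 51Q ddd 5d5 51Q ddd 5d5 5 5 5 51Q 5 51Q; concatenated:

51Qddd5d555551Q551Q51Qddd5d551Qddd5d555551Q551Q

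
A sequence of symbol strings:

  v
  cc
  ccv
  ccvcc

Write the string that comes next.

Each term (from the third on) is the previous term followed by the one before it: term 3 = cc·v = ccv.
The next term joins ccvcc and ccv.

ccvccccv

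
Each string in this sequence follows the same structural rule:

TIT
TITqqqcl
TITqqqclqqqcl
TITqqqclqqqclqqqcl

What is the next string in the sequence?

Every step adds qqqcl to the end: s(k+1) = s(k)·qqqcl.
So the next term is TITqqqclqqqclqqqcl·qqqcl.

TITqqqclqqqclqqqclqqqcl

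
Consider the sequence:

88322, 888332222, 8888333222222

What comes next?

The n-th term is n+1 8's then n 3's then 2n 2's (n = 1, 2, …).
For the next term, n = 4, so the run lengths are 5, 4, 8.

88888333322222222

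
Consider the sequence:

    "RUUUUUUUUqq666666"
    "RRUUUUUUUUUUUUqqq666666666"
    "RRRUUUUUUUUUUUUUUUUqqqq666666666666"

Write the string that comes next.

RRRRUUUUUUUUUUUUUUUUUUUUqqqqq666666666666666

Each string has the form R^{n-1} U^{4n} q^{n} 6^{3n}, where the shown terms are n = 2, 3, 4.
Setting n = 5 gives 4, 20, 5, 15 characters in each block.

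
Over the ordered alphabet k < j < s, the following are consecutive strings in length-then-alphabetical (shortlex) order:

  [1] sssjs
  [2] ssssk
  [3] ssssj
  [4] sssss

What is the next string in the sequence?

kkkkkk

After sssss the length-5 strings are exhausted; the first length-6 string is 6 copies of k.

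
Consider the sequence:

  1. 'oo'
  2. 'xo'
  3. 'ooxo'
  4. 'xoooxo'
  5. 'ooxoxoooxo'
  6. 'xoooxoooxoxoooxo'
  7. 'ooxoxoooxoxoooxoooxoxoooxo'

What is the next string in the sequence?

xoooxoooxoxoooxoooxoxoooxoxoooxoooxoxoooxo

From term 3 onward, concatenate the second-to-last term with the last: oo·xo = ooxo, xo·ooxo = xoooxo, …
The next term joins xoooxoooxoxoooxo and ooxoxoooxoxoooxoooxoxoooxo.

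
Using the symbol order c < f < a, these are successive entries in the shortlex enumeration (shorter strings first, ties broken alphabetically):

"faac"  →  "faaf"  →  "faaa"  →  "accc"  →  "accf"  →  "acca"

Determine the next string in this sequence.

The successor of acca increments the rightmost position that isn't already a and resets every position after it to c.

acfc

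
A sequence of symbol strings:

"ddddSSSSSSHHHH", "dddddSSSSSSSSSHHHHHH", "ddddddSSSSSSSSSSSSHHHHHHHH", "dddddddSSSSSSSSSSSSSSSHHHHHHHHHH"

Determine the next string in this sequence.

Term n consists of n+2 d's, followed by 3n S's, followed by 2n H's, where the shown terms are n = 2, 3, 4, 5.
Setting n = 6 gives 8, 18, 12 characters in each block.

ddddddddSSSSSSSSSSSSSSSSSSHHHHHHHHHHHH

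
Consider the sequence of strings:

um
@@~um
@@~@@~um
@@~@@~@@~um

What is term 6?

The strings grow by a fixed prefix @@~ each time.
From @@~@@~@@~um, 2 further steps: @@~@@~@@~um → @@~@@~@@~@@~um → (answer).

@@~@@~@@~@@~@@~um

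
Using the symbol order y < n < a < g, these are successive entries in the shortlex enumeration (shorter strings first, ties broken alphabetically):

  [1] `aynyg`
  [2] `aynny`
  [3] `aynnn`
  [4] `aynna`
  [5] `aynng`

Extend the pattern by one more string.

aynay

Treat aynng as a base-4 numeral over the given alphabet and add one, carrying through any trailing g's.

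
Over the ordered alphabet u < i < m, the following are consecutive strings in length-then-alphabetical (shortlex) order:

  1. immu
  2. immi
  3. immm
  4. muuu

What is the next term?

muui

Treat muuu as a base-3 numeral over the given alphabet and add one, carrying through any trailing m's.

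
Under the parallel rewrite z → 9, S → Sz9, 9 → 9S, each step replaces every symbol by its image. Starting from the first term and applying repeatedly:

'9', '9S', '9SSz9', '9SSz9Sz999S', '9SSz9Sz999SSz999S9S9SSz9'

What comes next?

φ(9SSz9Sz999SSz999S9S9SSz9) expands symbol-by-symbol to 9S Sz9 Sz9 9 9S Sz9 9 9S 9S 9S Sz9 Sz9 9 9S 9S 9S Sz9 9S Sz9 9S Sz9 Sz9 9 9S; joining the 24 pieces gives the next term.

9SSz9Sz999SSz999S9S9SSz9Sz999S9S9SSz99SSz99SSz9Sz999S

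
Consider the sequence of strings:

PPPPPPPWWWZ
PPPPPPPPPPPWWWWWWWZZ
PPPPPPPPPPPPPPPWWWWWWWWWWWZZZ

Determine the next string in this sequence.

Reading off run lengths: P runs 7, 11, 15; W runs 3, 7, 11; Z runs 1, 2, 3 — each is linear in n (n = 1, 2, …).
For the next term, n = 4, so the run lengths are 19, 15, 4.

PPPPPPPPPPPPPPPPPPPWWWWWWWWWWWWWWWZZZZ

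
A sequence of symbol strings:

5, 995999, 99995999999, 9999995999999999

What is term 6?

s(k+1) = 99·s(k)·999, so each term gains 99 as a prefix and 999 as a suffix.
From 9999995999999999, 2 further steps: 9999995999999999 → 999999995999999999999 → (answer).

99999999995999999999999999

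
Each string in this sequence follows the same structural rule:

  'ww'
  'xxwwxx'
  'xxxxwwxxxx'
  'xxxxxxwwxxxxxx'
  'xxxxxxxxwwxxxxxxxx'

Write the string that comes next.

xxxxxxxxxxwwxxxxxxxxxx

s(k+1) = xx·s(k)·xx, so each term gains xx as a prefix and xx as a suffix.
One more step from xxxxxxxxwwxxxxxxxx gives the answer.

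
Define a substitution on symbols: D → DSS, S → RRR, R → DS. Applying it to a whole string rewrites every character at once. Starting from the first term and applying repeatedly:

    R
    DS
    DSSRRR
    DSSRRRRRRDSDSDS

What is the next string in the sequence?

φ(DSSRRRRRRDSDSDS) expands symbol-by-symbol to DSS RRR RRR DS DS DS DS DS DS DSS RRR DSS RRR DSS RRR; joining the 15 pieces gives the next term.

DSSRRRRRRDSDSDSDSDSDSDSSRRRDSSRRRDSSRRR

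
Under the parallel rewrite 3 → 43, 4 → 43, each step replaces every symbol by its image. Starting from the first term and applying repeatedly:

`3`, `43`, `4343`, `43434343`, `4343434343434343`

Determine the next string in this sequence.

Applying the rule to each of the 16 symbols of 4343434343434343 gives the pieces 43 43 43 43 43 43 43 43 43 43 43 43 43 43 43 43, which concatenate to the answer.

43434343434343434343434343434343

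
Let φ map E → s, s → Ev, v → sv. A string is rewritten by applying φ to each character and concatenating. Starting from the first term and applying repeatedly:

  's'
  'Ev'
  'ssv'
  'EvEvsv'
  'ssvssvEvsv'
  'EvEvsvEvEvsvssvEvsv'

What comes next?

Rewriting the 19 symbols of EvEvsvEvEvsvssvEvsv one by one yields s sv s sv Ev sv s sv s sv Ev sv Ev Ev sv s sv Ev sv; concatenated:

ssvssvEvsvssvssvEvsvEvEvsvssvEvsv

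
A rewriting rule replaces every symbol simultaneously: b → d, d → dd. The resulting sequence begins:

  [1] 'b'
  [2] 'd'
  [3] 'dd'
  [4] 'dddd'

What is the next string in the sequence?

Apply φ to dddd symbol by symbol: d→dd, d→dd, d→dd, d→dd; joined: dd dd dd dd.

dddddddd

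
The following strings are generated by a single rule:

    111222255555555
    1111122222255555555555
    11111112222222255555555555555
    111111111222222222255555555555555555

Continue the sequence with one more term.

Term n consists of 2n-1 1's, followed by 2n 2's, followed by 3n+2 5's, where the shown terms are n = 2, 3, 4, 5.
Setting n = 6 gives 11, 12, 20 characters in each block.

1111111111122222222222255555555555555555555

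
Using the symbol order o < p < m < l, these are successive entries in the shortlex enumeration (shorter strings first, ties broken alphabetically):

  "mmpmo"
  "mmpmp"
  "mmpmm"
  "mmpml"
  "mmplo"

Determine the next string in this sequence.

mmplp

Treat mmplo as a base-4 numeral over the given alphabet and add one, carrying through any trailing l's.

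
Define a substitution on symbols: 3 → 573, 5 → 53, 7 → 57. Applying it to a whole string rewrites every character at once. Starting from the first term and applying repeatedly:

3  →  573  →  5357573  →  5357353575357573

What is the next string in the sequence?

5357353575735357353575357353575357573

Replace each of the 16 characters of 5357353575357573 in place — 53 573 53 57 573 53 573 53 57 53 573 53 57 53 57 573 — and concatenate.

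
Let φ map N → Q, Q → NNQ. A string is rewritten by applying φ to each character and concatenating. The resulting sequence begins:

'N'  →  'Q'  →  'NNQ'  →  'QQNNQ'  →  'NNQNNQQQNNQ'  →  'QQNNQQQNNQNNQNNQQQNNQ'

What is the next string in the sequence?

Rewriting the 21 symbols of QQNNQQQNNQNNQNNQQQNNQ one by one yields NNQ NNQ Q Q NNQ NNQ NNQ Q Q NNQ Q Q NNQ Q Q NNQ NNQ NNQ Q Q NNQ; concatenated:

NNQNNQQQNNQNNQNNQQQNNQQQNNQQQNNQNNQNNQQQNNQ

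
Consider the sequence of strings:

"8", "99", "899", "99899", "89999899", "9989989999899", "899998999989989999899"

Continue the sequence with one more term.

Each term (from the third on) is the two preceding terms concatenated in order: term 3 = 8·99 = 899.
Continuing: 9989989999899 · 899998999989989999899 gives term 8.

9989989999899899998999989989999899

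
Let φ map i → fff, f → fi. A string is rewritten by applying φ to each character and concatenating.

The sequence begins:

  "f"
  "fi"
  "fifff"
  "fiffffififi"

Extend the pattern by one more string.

Rewriting each symbol of fiffffififi: f→fi, i→fff, f→fi, f→fi, f→fi, f→fi, i→fff, f→fi, i→fff, f→fi, i→fff, which concatenates to fi fff fi fi fi fi fff fi fff fi fff.

fiffffififififfffiffffifff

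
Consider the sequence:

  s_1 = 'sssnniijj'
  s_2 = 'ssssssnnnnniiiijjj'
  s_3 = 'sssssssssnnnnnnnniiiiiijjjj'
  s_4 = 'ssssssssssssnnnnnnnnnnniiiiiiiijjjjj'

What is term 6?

Term n consists of 3n s's, followed by 3n-1 n's, followed by 2n i's, followed by n+1 j's (n = 1, 2, …).
For term 6, n = 6, so the run lengths are 18, 17, 12, 7.

ssssssssssssssssssnnnnnnnnnnnnnnnnniiiiiiiiiiiijjjjjjj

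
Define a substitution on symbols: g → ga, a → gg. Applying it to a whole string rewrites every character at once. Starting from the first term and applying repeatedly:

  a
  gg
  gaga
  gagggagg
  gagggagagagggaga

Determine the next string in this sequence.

Rewriting the 16 symbols of gagggagagagggaga one by one yields ga gg ga ga ga gg ga gg ga gg ga ga ga gg ga gg; concatenated:

gagggagagagggagggagggagagagggagg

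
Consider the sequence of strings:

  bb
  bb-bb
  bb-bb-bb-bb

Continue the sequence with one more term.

s(k+1) = s(k)·-·s(k) — each term doubles the last with '-' between the halves.
Doubling bb-bb-bb-bb with '-' between the halves:

bb-bb-bb-bb-bb-bb-bb-bb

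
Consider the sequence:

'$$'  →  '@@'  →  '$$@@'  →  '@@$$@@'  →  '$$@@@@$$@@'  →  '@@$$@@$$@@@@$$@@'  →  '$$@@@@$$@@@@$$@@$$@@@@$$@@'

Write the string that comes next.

Each term (from the third on) is the two preceding terms concatenated in order: term 3 = $$·@@ = $$@@.
Continuing: @@$$@@$$@@@@$$@@ · $$@@@@$$@@@@$$@@$$@@@@$$@@ gives term 8.

@@$$@@$$@@@@$$@@$$@@@@$$@@@@$$@@$$@@@@$$@@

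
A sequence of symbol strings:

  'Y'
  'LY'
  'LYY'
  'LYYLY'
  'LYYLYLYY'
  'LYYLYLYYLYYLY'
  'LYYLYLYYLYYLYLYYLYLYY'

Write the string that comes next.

LYYLYLYYLYYLYLYYLYLYYLYYLYLYYLYYLY

This is a Fibonacci-style word recurrence s(k) = s(k−1)·s(k−2): e.g. LY·Y = LYY.
Continuing: LYYLYLYYLYYLYLYYLYLYY · LYYLYLYYLYYLY gives term 8.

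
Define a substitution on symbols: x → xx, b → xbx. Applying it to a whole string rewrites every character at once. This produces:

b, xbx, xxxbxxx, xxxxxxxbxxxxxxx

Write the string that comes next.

xxxxxxxxxxxxxxxbxxxxxxxxxxxxxxx

φ(xxxxxxxbxxxxxxx) expands symbol-by-symbol to xx xx xx xx xx xx xx xbx xx xx xx xx xx xx xx; joining the 15 pieces gives the next term.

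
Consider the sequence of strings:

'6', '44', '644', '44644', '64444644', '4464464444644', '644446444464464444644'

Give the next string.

This is a Fibonacci-style word recurrence s(k) = s(k−2)·s(k−1): e.g. 6·44 = 644.
The next term joins 4464464444644 and 644446444464464444644.

4464464444644644446444464464444644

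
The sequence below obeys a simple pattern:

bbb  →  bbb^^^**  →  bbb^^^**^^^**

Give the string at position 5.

The strings grow by a fixed suffix ^^^** each time.
From bbb^^^**^^^**, 2 further steps: bbb^^^**^^^** → bbb^^^**^^^**^^^** → (answer).

bbb^^^**^^^**^^^**^^^**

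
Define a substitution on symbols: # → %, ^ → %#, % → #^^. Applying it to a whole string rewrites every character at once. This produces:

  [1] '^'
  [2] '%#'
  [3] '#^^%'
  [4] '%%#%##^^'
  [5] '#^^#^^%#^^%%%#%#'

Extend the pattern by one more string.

%%#%#%%#%##^^%%#%##^^#^^#^^%#^^%

Replace each of the 16 characters of #^^#^^%#^^%%%#%# in place — % %# %# % %# %# #^^ % %# %# #^^ #^^ #^^ % #^^ % — and concatenate.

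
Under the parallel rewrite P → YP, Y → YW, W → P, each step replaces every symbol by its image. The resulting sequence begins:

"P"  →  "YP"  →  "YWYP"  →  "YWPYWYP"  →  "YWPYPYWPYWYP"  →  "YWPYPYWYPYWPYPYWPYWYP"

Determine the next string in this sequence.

Applying the rule to each of the 21 symbols of YWPYPYWYPYWPYPYWPYWYP gives the pieces YW P YP YW YP YW P YW YP YW P YP YW YP YW P YP YW P YW YP, which concatenate to the answer.

YWPYPYWYPYWPYWYPYWPYPYWYPYWPYPYWPYWYP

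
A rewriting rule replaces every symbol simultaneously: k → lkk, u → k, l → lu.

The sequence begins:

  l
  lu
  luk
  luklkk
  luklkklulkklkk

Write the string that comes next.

φ(luklkklulkklkk) expands symbol-by-symbol to lu k lkk lu lkk lkk lu k lu lkk lkk lu lkk lkk; joining the 14 pieces gives the next term.

luklkklulkklkkluklulkklkklulkklkk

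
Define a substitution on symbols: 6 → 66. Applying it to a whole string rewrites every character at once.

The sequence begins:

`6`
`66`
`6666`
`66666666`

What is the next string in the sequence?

Expanding 66666666: 6→66, 6→66, 6→66, 6→66, 6→66, 6→66, 6→66, 6→66. Concatenated: 66 66 66 66 66 66 66 66.

6666666666666666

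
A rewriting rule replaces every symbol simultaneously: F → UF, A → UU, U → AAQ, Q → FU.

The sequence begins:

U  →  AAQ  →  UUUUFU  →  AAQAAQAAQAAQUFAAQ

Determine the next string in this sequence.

UUUUFUUUUUFUUUUUFUUUUUFUAAQUFUUUUFU

Replace each of the 17 characters of AAQAAQAAQAAQUFAAQ in place — UU UU FU UU UU FU UU UU FU UU UU FU AAQ UF UU UU FU — and concatenate.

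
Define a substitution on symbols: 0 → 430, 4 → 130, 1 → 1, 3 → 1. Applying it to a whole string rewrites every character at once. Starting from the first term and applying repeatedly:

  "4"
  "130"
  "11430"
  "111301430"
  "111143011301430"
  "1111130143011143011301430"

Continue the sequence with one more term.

11111143011301430111130143011143011301430

Applying the rule to each of the 25 symbols of 1111130143011143011301430 gives the pieces 1 1 1 1 1 1 430 1 130 1 430 1 1 1 130 1 430 1 1 1 430 1 130 1 430, which concatenate to the answer.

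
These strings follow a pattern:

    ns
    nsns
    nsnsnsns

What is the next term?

nsnsnsnsnsnsnsns

Each string is two copies of the previous one concatenated.
So the next term is two copies of nsnsnsns.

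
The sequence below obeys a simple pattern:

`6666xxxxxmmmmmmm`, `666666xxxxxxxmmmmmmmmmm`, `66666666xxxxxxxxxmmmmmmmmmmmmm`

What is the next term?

6666666666xxxxxxxxxxxmmmmmmmmmmmmmmmm

The n-th term is 2n 6's then 2n+1 x's then 3n+1 m's, where the shown terms are n = 2, 3, 4.
At n = 5 the blocks have lengths 10, 11, 16.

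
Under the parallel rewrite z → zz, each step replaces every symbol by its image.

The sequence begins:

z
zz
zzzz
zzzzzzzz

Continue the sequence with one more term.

Apply φ to zzzzzzzz symbol by symbol: z→zz, z→zz, z→zz, z→zz, z→zz, z→zz, z→zz, z→zz; joined: zz zz zz zz zz zz zz zz.

zzzzzzzzzzzzzzzz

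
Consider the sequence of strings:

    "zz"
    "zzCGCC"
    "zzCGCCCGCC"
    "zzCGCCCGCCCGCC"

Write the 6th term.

zzCGCCCGCCCGCCCGCCCGCC

Each term is the previous one with CGCC appended.
From zzCGCCCGCCCGCC, 2 further steps: zzCGCCCGCCCGCC → zzCGCCCGCCCGCCCGCC → (answer).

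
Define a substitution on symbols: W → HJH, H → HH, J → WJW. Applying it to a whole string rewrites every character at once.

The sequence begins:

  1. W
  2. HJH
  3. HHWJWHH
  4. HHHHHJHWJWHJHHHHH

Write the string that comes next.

Applying the rule to each of the 17 symbols of HHHHHJHWJWHJHHHHH gives the pieces HH HH HH HH HH WJW HH HJH WJW HJH HH WJW HH HH HH HH HH, which concatenate to the answer.

HHHHHHHHHHWJWHHHJHWJWHJHHHWJWHHHHHHHHHH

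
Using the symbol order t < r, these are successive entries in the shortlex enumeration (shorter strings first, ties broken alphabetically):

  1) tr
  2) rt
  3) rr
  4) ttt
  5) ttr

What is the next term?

trt

Find the rightmost character of ttr below r, bump it to the next letter, and reset everything to its right to t.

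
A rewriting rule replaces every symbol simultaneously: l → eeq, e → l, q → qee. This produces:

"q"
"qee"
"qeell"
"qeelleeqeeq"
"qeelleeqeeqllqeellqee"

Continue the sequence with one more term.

qeelleeqeeqllqeellqeeeeqeeqqeelleeqeeqqeell

Applying the rule to each of the 21 symbols of qeelleeqeeqllqeellqee gives the pieces qee l l eeq eeq l l qee l l qee eeq eeq qee l l eeq eeq qee l l, which concatenate to the answer.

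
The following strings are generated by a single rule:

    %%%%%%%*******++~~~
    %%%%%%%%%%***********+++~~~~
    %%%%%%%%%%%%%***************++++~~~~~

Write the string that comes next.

The n-th term is 3n+1 %'s then 4n-1 *'s then n +'s then n+1 ~'s, where the shown terms are n = 2, 3, 4.
At n = 5 the blocks have lengths 16, 19, 5, 6.

%%%%%%%%%%%%%%%%*******************+++++~~~~~~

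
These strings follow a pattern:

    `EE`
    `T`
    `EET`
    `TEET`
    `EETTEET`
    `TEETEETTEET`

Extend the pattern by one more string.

EETTEETTEETEETTEET

Each term (from the third on) is the two preceding terms concatenated in order: term 3 = EE·T = EET.
The next term joins EETTEET and TEETEETTEET.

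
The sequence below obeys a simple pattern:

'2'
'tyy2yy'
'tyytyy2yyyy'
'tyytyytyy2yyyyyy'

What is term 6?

Every step adds tyy to the front and yy to the end of the previous string.
From tyytyytyy2yyyyyy, 2 further steps: tyytyytyy2yyyyyy → tyytyytyytyy2yyyyyyyy → (answer).

tyytyytyytyytyy2yyyyyyyyyy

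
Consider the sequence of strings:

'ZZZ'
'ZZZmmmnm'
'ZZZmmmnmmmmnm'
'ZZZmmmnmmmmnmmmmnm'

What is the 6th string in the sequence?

Every step adds mmmnm to the end: s(k+1) = s(k)·mmmnm.
From ZZZmmmnmmmmnmmmmnm, 2 further steps: ZZZmmmnmmmmnmmmmnm → ZZZmmmnmmmmnmmmmnmmmmnm → (answer).

ZZZmmmnmmmmnmmmmnmmmmnmmmmnm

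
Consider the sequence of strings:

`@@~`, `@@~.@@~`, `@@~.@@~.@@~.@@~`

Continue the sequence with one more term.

@@~.@@~.@@~.@@~.@@~.@@~.@@~.@@~

Each string is two copies of the previous one joined by '.'.
So the next term is two copies of @@~.@@~.@@~.@@~ with '.' between the halves.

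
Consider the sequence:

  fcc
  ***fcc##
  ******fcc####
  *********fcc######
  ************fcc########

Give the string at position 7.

Every step adds *** to the front and ## to the end of the previous string.
From ************fcc########, 2 further steps: ************fcc######## → ***************fcc########## → (answer).

******************fcc############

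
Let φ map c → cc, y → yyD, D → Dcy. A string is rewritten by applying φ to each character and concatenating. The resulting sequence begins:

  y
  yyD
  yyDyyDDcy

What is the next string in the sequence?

yyDyyDDcyyyDyyDDcyDcyccyyD

Rewriting each symbol of yyDyyDDcy: y→yyD, y→yyD, D→Dcy, y→yyD, y→yyD, D→Dcy, D→Dcy, c→cc, y→yyD, which concatenates to yyD yyD Dcy yyD yyD Dcy Dcy cc yyD.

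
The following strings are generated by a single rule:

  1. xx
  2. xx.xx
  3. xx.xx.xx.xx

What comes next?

s(k+1) = s(k)·.·s(k) — each term doubles the last with '.' between the halves.
Doubling xx.xx.xx.xx with '.' between the halves:

xx.xx.xx.xx.xx.xx.xx.xx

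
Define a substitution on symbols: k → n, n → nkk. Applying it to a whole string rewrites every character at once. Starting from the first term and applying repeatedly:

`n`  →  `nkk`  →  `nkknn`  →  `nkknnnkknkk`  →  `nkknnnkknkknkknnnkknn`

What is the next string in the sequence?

φ(nkknnnkknkknkknnnkknn) expands symbol-by-symbol to nkk n n nkk nkk nkk n n nkk n n nkk n n nkk nkk nkk n n nkk nkk; joining the 21 pieces gives the next term.

nkknnnkknkknkknnnkknnnkknnnkknkknkknnnkknkk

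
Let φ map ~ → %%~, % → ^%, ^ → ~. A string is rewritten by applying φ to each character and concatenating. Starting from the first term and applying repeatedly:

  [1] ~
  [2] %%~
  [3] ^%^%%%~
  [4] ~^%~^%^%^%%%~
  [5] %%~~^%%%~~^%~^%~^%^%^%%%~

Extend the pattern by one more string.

Rewriting the 25 symbols of %%~~^%%%~~^%~^%~^%^%^%%%~ one by one yields ^% ^% %%~ %%~ ~ ^% ^% ^% %%~ %%~ ~ ^% %%~ ~ ^% %%~ ~ ^% ~ ^% ~ ^% ^% ^% %%~; concatenated:

^%^%%%~%%~~^%^%^%%%~%%~~^%%%~~^%%%~~^%~^%~^%^%^%%%~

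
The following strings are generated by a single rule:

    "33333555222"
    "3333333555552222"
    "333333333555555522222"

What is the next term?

Term n consists of 2n+1 3's, followed by 2n-1 5's, followed by n+1 2's, where the shown terms are n = 2, 3, 4.
Setting n = 5 gives 11, 9, 6 characters in each block.

33333333333555555555222222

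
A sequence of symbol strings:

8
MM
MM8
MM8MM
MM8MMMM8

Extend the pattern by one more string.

From term 3 onward, concatenate the last term with the second-to-last: MM·8 = MM8, MM8·MM = MM8MM, …
So term 6 is MM8MMMM8·MM8MM.

MM8MMMM8MM8MM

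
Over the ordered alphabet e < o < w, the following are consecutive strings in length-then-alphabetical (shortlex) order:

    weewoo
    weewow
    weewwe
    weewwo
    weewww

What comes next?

The successor of weewww increments the rightmost position that isn't already w and resets every position after it to e.

weoeee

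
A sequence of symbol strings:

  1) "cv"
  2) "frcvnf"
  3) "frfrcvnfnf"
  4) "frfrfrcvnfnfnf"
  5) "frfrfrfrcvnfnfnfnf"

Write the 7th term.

frfrfrfrfrfrcvnfnfnfnfnfnf

s(k+1) = fr·s(k)·nf, so each term gains fr as a prefix and nf as a suffix.
From frfrfrfrcvnfnfnfnf, 2 further steps: frfrfrfrcvnfnfnfnf → frfrfrfrfrcvnfnfnfnfnf → (answer).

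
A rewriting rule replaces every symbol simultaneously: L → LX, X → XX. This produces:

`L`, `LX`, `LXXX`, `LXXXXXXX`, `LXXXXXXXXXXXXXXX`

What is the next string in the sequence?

Applying the rule to each of the 16 symbols of LXXXXXXXXXXXXXXX gives the pieces LX XX XX XX XX XX XX XX XX XX XX XX XX XX XX XX, which concatenate to the answer.

LXXXXXXXXXXXXXXXXXXXXXXXXXXXXXXX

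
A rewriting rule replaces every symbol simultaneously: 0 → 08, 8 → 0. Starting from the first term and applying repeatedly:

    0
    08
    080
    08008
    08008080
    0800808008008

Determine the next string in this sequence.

φ(0800808008008) expands symbol-by-symbol to 08 0 08 08 0 08 0 08 08 0 08 08 0; joining the 13 pieces gives the next term.

080080800800808008080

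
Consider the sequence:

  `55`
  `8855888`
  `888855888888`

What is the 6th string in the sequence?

888888888855888888888888888

s(k+1) = 88·s(k)·888, so each term gains 88 as a prefix and 888 as a suffix.
From 888855888888, 3 further steps: 888855888888 → 88888855888888888 → 8888888855888888888888 → (answer).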